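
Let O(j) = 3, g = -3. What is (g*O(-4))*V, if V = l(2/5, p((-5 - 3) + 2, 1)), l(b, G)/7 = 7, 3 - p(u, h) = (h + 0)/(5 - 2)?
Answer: -441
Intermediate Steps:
p(u, h) = 3 - h/3 (p(u, h) = 3 - (h + 0)/(5 - 2) = 3 - h/3)
l(b, G) = 49 (l(b, G) = 7*7 = 49)
V = 49
(g*O(-4))*V = -3*3*49 = -9*49 = -441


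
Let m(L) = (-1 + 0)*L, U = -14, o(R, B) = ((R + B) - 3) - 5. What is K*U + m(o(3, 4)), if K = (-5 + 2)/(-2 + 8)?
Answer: 8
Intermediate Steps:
o(R, B) = -8 + B + R (o(R, B) = ((B + R) - 3) - 5 = (-3 + B + R) - 5 = -8 + B + R)
m(L) = -L
K = -½ (K = -3/6 = -3*⅙ = -½ ≈ -0.50000)
K*U + m(o(3, 4)) = -½*(-14) - (-8 + 4 + 3) = 7 - 1*(-1) = 7 + 1 = 8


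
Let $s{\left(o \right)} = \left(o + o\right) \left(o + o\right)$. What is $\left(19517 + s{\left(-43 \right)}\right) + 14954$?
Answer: $41867$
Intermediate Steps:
$s{\left(o \right)} = 4 o^{2}$ ($s{\left(o \right)} = 2 o 2 o = 4 o^{2}$)
$\left(19517 + s{\left(-43 \right)}\right) + 14954 = \left(19517 + 4 \left(-43\right)^{2}\right) + 14954 = \left(19517 + 4 \cdot 1849\right) + 14954 = \left(19517 + 7396\right) + 14954 = 26913 + 14954 = 41867$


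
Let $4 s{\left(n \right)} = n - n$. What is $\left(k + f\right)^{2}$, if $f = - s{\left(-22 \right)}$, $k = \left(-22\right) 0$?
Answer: $0$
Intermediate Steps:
$s{\left(n \right)} = 0$ ($s{\left(n \right)} = \frac{n - n}{4} = \frac{1}{4} \cdot 0 = 0$)
$k = 0$
$f = 0$ ($f = \left(-1\right) 0 = 0$)
$\left(k + f\right)^{2} = \left(0 + 0\right)^{2} = 0^{2} = 0$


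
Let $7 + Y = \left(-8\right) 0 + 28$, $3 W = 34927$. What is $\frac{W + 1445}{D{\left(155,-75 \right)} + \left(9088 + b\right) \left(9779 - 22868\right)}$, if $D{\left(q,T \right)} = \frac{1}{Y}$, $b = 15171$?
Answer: $- \frac{137417}{3334023535} \approx -4.1217 \cdot 10^{-5}$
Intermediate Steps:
$W = \frac{34927}{3}$ ($W = \frac{1}{3} \cdot 34927 = \frac{34927}{3} \approx 11642.0$)
$Y = 21$ ($Y = -7 + \left(\left(-8\right) 0 + 28\right) = -7 + \left(0 + 28\right) = -7 + 28 = 21$)
$D{\left(q,T \right)} = \frac{1}{21}$
$\frac{W + 1445}{D{\left(155,-75 \right)} + \left(9088 + b\right) \left(9779 - 22868\right)} = \frac{\frac{34927}{3} + 1445}{\frac{1}{21} + \left(9088 + 15171\right) \left(9779 - 22868\right)} = \frac{39262}{3 \left(\frac{1}{21} + 24259 \left(-13089\right)\right)} = \frac{39262}{3 \left(\frac{1}{21} - 317526051\right)} = \frac{39262}{3 \left(- \frac{6668047070}{21}\right)} = \frac{39262}{3} \left(- \frac{21}{6668047070}\right) = - \frac{137417}{3334023535}$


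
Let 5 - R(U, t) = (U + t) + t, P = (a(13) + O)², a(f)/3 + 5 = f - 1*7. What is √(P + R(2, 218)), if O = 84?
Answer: 4*√446 ≈ 84.475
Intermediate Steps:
a(f) = -36 + 3*f (a(f) = -15 + 3*(f - 1*7) = -15 + 3*(f - 7) = -15 + 3*(-7 + f) = -15 + (-21 + 3*f) = -36 + 3*f)
P = 7569 (P = ((-36 + 3*13) + 84)² = ((-36 + 39) + 84)² = (3 + 84)² = 87² = 7569)
R(U, t) = 5 - U - 2*t (R(U, t) = 5 - ((U + t) + t) = 5 - (U + 2*t) = 5 + (-U - 2*t) = 5 - U - 2*t)
√(P + R(2, 218)) = √(7569 + (5 - 1*2 - 2*218)) = √(7569 + (5 - 2 - 436)) = √(7569 - 433) = √7136 = 4*√446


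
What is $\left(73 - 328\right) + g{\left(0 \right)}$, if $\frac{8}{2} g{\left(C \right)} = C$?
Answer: $-255$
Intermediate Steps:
$g{\left(C \right)} = \frac{C}{4}$
$\left(73 - 328\right) + g{\left(0 \right)} = \left(73 - 328\right) + \frac{1}{4} \cdot 0 = -255 + 0 = -255$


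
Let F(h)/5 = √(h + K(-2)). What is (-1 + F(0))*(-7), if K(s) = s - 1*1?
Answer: 7 - 35*I*√3 ≈ 7.0 - 60.622*I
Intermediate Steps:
K(s) = -1 + s (K(s) = s - 1 = -1 + s)
F(h) = 5*√(-3 + h) (F(h) = 5*√(h + (-1 - 2)) = 5*√(h - 3) = 5*√(-3 + h))
(-1 + F(0))*(-7) = (-1 + 5*√(-3 + 0))*(-7) = (-1 + 5*√(-3))*(-7) = (-1 + 5*(I*√3))*(-7) = (-1 + 5*I*√3)*(-7) = 7 - 35*I*√3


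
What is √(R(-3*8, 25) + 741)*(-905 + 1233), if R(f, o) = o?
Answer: 328*√766 ≈ 9078.0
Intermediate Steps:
√(R(-3*8, 25) + 741)*(-905 + 1233) = √(25 + 741)*(-905 + 1233) = √766*328 = 328*√766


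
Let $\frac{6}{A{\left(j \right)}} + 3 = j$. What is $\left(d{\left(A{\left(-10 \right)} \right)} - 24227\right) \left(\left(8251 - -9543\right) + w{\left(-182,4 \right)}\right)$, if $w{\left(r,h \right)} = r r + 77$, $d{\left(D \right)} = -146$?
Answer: $-1242901135$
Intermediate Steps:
$A{\left(j \right)} = \frac{6}{-3 + j}$
$w{\left(r,h \right)} = 77 + r^{2}$ ($w{\left(r,h \right)} = r^{2} + 77 = 77 + r^{2}$)
$\left(d{\left(A{\left(-10 \right)} \right)} - 24227\right) \left(\left(8251 - -9543\right) + w{\left(-182,4 \right)}\right) = \left(-146 - 24227\right) \left(\left(8251 - -9543\right) + \left(77 + \left(-182\right)^{2}\right)\right) = - 24373 \left(\left(8251 + 9543\right) + \left(77 + 33124\right)\right) = - 24373 \left(17794 + 33201\right) = \left(-24373\right) 50995 = -1242901135$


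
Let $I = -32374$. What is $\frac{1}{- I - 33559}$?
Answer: $- \frac{1}{1185} \approx -0.00084388$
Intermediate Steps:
$\frac{1}{- I - 33559} = \frac{1}{\left(-1\right) \left(-32374\right) - 33559} = \frac{1}{32374 - 33559} = \frac{1}{-1185} = - \frac{1}{1185}$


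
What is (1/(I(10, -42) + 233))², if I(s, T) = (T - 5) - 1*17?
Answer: 1/28561 ≈ 3.5013e-5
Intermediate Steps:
I(s, T) = -22 + T (I(s, T) = (-5 + T) - 17 = -22 + T)
(1/(I(10, -42) + 233))² = (1/((-22 - 42) + 233))² = (1/(-64 + 233))² = (1/169)² = 1/28561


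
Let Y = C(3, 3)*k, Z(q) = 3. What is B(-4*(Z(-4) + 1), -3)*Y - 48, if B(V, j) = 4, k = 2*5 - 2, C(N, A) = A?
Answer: 48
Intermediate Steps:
k = 8 (k = 10 - 2 = 8)
Y = 24 (Y = 3*8 = 24)
B(-4*(Z(-4) + 1), -3)*Y - 48 = 4*24 - 48 = 96 - 48 = 48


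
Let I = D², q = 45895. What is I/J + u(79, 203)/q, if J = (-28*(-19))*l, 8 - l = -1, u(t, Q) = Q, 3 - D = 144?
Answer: 101490051/24416140 ≈ 4.1567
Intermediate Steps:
D = -141 (D = 3 - 1*144 = 3 - 144 = -141)
l = 9 (l = 8 - 1*(-1) = 8 + 1 = 9)
J = 4788 (J = -28*(-19)*9 = 532*9 = 4788)
I = 19881 (I = (-141)² = 19881)
I/J + u(79, 203)/q = 19881/4788 + 203/45895 = 19881*(1/4788) + 203*(1/45895) = 2209/532 + 203/45895 = 101490051/24416140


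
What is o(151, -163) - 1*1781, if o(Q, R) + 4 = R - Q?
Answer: -2099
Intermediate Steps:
o(Q, R) = -4 + R - Q (o(Q, R) = -4 + (R - Q) = -4 + R - Q)
o(151, -163) - 1*1781 = (-4 - 163 - 1*151) - 1*1781 = (-4 - 163 - 151) - 1781 = -318 - 1781 = -2099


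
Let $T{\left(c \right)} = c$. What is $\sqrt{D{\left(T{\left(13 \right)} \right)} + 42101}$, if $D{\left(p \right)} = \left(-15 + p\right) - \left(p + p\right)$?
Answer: $\sqrt{42073} \approx 205.12$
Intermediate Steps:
$D{\left(p \right)} = -15 - p$ ($D{\left(p \right)} = \left(-15 + p\right) - 2 p = -15 - p$)
$\sqrt{D{\left(T{\left(13 \right)} \right)} + 42101} = \sqrt{\left(-15 - 13\right) + 42101} = \sqrt{-28 + 42101} = \sqrt{42073}$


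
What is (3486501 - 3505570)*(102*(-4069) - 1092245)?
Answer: 28742379527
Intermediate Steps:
(3486501 - 3505570)*(102*(-4069) - 1092245) = -19069*(-415038 - 1092245) = -19069*(-1507283) = 28742379527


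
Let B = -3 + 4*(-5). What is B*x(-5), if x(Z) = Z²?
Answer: -575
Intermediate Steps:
B = -23 (B = -3 - 20 = -23)
B*x(-5) = -23*(-5)² = -23*25 = -575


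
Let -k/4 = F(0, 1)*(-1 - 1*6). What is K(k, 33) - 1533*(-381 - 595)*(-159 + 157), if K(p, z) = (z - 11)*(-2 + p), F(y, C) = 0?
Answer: -2992460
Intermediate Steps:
k = 0 (k = -0*(-1 - 1*6) = -0*(-1 - 6) = -0*(-7) = -4*0 = 0)
K(p, z) = (-11 + z)*(-2 + p)
K(k, 33) - 1533*(-381 - 595)*(-159 + 157) = (22 - 11*0 - 2*33 + 0*33) - 1533*(-381 - 595)*(-159 + 157) = (22 + 0 - 66 + 0) - (-1496208)*(-2) = -44 - 1533*1952 = -44 - 2992416 = -2992460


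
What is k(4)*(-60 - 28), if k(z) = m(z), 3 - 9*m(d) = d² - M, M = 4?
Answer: 88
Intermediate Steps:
m(d) = 7/9 - d²/9 (m(d) = ⅓ - (d² - 1*4)/9 = ⅓ - (d² - 4)/9 = ⅓ - (-4 + d²)/9 = ⅓ + (4/9 - d²/9) = 7/9 - d²/9)
k(z) = 7/9 - z²/9
k(4)*(-60 - 28) = (7/9 - ⅑*4²)*(-60 - 28) = (7/9 - ⅑*16)*(-88) = (7/9 - 16/9)*(-88) = -1*(-88) = 88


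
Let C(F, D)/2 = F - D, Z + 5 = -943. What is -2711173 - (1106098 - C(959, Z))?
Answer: -3813457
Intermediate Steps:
Z = -948 (Z = -5 - 943 = -948)
C(F, D) = -2*D + 2*F (C(F, D) = 2*(F - D) = -2*D + 2*F)
-2711173 - (1106098 - C(959, Z)) = -2711173 - (1106098 - (-2*(-948) + 2*959)) = -2711173 - (1106098 - (1896 + 1918)) = -2711173 - (1106098 - 1*3814) = -2711173 - (1106098 - 3814) = -2711173 - 1*1102284 = -2711173 - 1102284 = -3813457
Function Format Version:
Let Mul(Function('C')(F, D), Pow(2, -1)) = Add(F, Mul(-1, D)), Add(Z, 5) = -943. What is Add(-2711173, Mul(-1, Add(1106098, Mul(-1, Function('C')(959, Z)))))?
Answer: -3813457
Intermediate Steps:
Z = -948 (Z = Add(-5, -943) = -948)
Function('C')(F, D) = Add(Mul(-2, D), Mul(2, F)) (Function('C')(F, D) = Mul(2, Add(F, Mul(-1, D))) = Add(Mul(-2, D), Mul(2, F)))
Add(-2711173, Mul(-1, Add(1106098, Mul(-1, Function('C')(959, Z))))) = Add(-2711173, Mul(-1, Add(1106098, Mul(-1, Add(Mul(-2, -948), Mul(2, 959)))))) = Add(-2711173, Mul(-1, Add(1106098, Mul(-1, Add(1896, 1918))))) = Add(-2711173, Mul(-1, Add(1106098, Mul(-1, 3814)))) = Add(-2711173, Mul(-1, Add(1106098, -3814))) = Add(-2711173, Mul(-1, 1102284)) = Add(-2711173, -1102284) = -3813457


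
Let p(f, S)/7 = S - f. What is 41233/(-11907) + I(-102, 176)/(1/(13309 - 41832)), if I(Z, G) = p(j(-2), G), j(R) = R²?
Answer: -408906567877/11907 ≈ -3.4342e+7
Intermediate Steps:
p(f, S) = -7*f + 7*S (p(f, S) = 7*(S - f) = -7*f + 7*S)
I(Z, G) = -28 + 7*G (I(Z, G) = -7*(-2)² + 7*G = -7*4 + 7*G = -28 + 7*G)
41233/(-11907) + I(-102, 176)/(1/(13309 - 41832)) = 41233/(-11907) + (-28 + 7*176)/(1/(13309 - 41832)) = 41233*(-1/11907) + (-28 + 1232)/(1/(-28523)) = -41233/11907 + 1204/(-1/28523) = -41233/11907 + 1204*(-28523) = -41233/11907 - 34341692 = -408906567877/11907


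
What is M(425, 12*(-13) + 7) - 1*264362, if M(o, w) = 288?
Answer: -264074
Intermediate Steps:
M(425, 12*(-13) + 7) - 1*264362 = 288 - 1*264362 = 288 - 264362 = -264074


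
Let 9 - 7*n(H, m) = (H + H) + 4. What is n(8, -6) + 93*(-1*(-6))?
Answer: 3895/7 ≈ 556.43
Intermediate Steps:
n(H, m) = 5/7 - 2*H/7 (n(H, m) = 9/7 - ((H + H) + 4)/7 = 9/7 - (2*H + 4)/7 = 9/7 - (4 + 2*H)/7 = 9/7 + (-4/7 - 2*H/7) = 5/7 - 2*H/7)
n(8, -6) + 93*(-1*(-6)) = (5/7 - 2/7*8) + 93*(-1*(-6)) = (5/7 - 16/7) + 93*6 = -11/7 + 558 = 3895/7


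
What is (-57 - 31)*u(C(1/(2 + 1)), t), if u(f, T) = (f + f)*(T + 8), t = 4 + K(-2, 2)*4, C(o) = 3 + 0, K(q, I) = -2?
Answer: -2112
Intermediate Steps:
C(o) = 3
t = -4 (t = 4 - 2*4 = 4 - 8 = -4)
u(f, T) = 2*f*(8 + T) (u(f, T) = (2*f)*(8 + T) = 2*f*(8 + T))
(-57 - 31)*u(C(1/(2 + 1)), t) = (-57 - 31)*(2*3*(8 - 4)) = -176*3*4 = -88*24 = -2112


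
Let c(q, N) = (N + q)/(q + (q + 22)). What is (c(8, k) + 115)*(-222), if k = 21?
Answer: -488289/19 ≈ -25699.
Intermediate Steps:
c(q, N) = (N + q)/(22 + 2*q) (c(q, N) = (N + q)/(q + (22 + q)) = (N + q)/(22 + 2*q))
(c(8, k) + 115)*(-222) = ((21 + 8)/(2*(11 + 8)) + 115)*(-222) = ((1/2)*29/19 + 115)*(-222) = ((1/2)*(1/19)*29 + 115)*(-222) = (29/38 + 115)*(-222) = (4399/38)*(-222) = -488289/19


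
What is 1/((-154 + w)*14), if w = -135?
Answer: -1/4046 ≈ -0.00024716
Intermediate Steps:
1/((-154 + w)*14) = 1/((-154 - 135)*14) = 1/(-289*14) = 1/(-4046) = -1/4046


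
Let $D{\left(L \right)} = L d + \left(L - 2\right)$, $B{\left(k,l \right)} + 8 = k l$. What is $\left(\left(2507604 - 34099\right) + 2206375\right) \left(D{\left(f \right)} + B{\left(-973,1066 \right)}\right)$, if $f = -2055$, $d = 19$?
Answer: $-5046445640640$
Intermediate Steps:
$B{\left(k,l \right)} = -8 + k l$
$D{\left(L \right)} = -2 + 20 L$ ($D{\left(L \right)} = L 19 + \left(L - 2\right) = 19 L + \left(L - 2\right) = 19 L + \left(-2 + L\right) = -2 + 20 L$)
$\left(\left(2507604 - 34099\right) + 2206375\right) \left(D{\left(f \right)} + B{\left(-973,1066 \right)}\right) = \left(\left(2507604 - 34099\right) + 2206375\right) \left(\left(-2 + 20 \left(-2055\right)\right) - 1037226\right) = \left(\left(2507604 - 34099\right) + 2206375\right) \left(\left(-2 - 41100\right) - 1037226\right) = \left(2473505 + 2206375\right) \left(-41102 - 1037226\right) = 4679880 \left(-1078328\right) = -5046445640640$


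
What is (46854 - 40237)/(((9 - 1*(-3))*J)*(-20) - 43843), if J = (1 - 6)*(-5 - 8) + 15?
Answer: -6617/63043 ≈ -0.10496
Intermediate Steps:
J = 80 (J = -5*(-13) + 15 = 65 + 15 = 80)
(46854 - 40237)/(((9 - 1*(-3))*J)*(-20) - 43843) = (46854 - 40237)/(((9 - 1*(-3))*80)*(-20) - 43843) = 6617/(((9 + 3)*80)*(-20) - 43843) = 6617/((12*80)*(-20) - 43843) = 6617/(960*(-20) - 43843) = 6617/(-19200 - 43843) = 6617/(-63043) = 6617*(-1/63043) = -6617/63043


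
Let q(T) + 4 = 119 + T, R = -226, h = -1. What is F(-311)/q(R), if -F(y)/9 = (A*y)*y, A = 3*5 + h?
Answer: 4062282/37 ≈ 1.0979e+5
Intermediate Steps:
A = 14 (A = 3*5 - 1 = 15 - 1 = 14)
F(y) = -126*y² (F(y) = -9*14*y*y = -126*y²)
q(T) = 115 + T (q(T) = -4 + (119 + T) = 115 + T)
F(-311)/q(R) = (-126*(-311)²)/(115 - 226) = -126*96721/(-111) = -12186846*(-1/111) = 4062282/37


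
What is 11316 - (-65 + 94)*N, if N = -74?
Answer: 13462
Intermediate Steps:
11316 - (-65 + 94)*N = 11316 - (-65 + 94)*(-74) = 11316 - 29*(-74) = 11316 - 1*(-2146) = 11316 + 2146 = 13462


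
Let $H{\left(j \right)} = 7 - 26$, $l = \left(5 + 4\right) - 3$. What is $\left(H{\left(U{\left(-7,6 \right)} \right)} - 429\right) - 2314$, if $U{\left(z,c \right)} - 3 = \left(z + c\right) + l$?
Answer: $-2762$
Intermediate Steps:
$l = 6$ ($l = 9 - 3 = 6$)
$U{\left(z,c \right)} = 9 + c + z$ ($U{\left(z,c \right)} = 3 + \left(\left(z + c\right) + 6\right) = 3 + \left(\left(c + z\right) + 6\right) = 3 + \left(6 + c + z\right) = 9 + c + z$)
$H{\left(j \right)} = -19$ ($H{\left(j \right)} = 7 - 26 = -19$)
$\left(H{\left(U{\left(-7,6 \right)} \right)} - 429\right) - 2314 = \left(-19 - 429\right) - 2314 = -448 - 2314 = -2762$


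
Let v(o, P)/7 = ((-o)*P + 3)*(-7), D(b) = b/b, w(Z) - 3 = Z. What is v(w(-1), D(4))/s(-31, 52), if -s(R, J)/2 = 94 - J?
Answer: 7/12 ≈ 0.58333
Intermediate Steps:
w(Z) = 3 + Z
D(b) = 1
s(R, J) = -188 + 2*J (s(R, J) = -2*(94 - J) = -188 + 2*J)
v(o, P) = -147 + 49*P*o (v(o, P) = 7*(((-o)*P + 3)*(-7)) = 7*((-P*o + 3)*(-7)) = 7*((3 - P*o)*(-7)) = 7*(-21 + 7*P*o) = -147 + 49*P*o)
v(w(-1), D(4))/s(-31, 52) = (-147 + 49*1*(3 - 1))/(-188 + 2*52) = (-147 + 49*1*2)/(-188 + 104) = (-147 + 98)/(-84) = -49*(-1/84) = 7/12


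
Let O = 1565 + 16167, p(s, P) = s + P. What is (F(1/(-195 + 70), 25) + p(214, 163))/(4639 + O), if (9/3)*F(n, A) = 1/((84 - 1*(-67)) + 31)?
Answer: 205843/12214566 ≈ 0.016852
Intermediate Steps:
p(s, P) = P + s
O = 17732
F(n, A) = 1/546 (F(n, A) = 1/(3*((84 - 1*(-67)) + 31)) = 1/(3*((84 + 67) + 31)) = 1/(3*(151 + 31)) = (1/3)/182 = (1/3)*(1/182) = 1/546)
(F(1/(-195 + 70), 25) + p(214, 163))/(4639 + O) = (1/546 + (163 + 214))/(4639 + 17732) = (1/546 + 377)/22371 = (205843/546)*(1/22371) = 205843/12214566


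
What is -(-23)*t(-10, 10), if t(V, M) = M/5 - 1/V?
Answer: 483/10 ≈ 48.300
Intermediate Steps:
t(V, M) = -1/V + M/5 (t(V, M) = M*(⅕) - 1/V = M/5 - 1/V = -1/V + M/5)
-(-23)*t(-10, 10) = -(-23)*(-1/(-10) + (⅕)*10) = -(-23)*(-1*(-⅒) + 2) = -(-23)*(⅒ + 2) = -(-23)*21/10 = -1*(-483/10) = 483/10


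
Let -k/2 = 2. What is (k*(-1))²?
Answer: 16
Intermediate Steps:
k = -4 (k = -2*2 = -4)
(k*(-1))² = (-4*(-1))² = 4² = 16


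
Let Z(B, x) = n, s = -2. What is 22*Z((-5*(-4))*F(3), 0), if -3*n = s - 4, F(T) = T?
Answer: 44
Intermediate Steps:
n = 2 (n = -(-2 - 4)/3 = -⅓*(-6) = 2)
Z(B, x) = 2
22*Z((-5*(-4))*F(3), 0) = 22*2 = 44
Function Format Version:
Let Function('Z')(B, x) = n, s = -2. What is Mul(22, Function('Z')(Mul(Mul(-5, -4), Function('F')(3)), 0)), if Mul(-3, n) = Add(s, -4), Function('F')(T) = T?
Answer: 44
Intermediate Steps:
n = 2 (n = Mul(Rational(-1, 3), Add(-2, -4)) = Mul(Rational(-1, 3), -6) = 2)
Function('Z')(B, x) = 2
Mul(22, Function('Z')(Mul(Mul(-5, -4), Function('F')(3)), 0)) = Mul(22, 2) = 44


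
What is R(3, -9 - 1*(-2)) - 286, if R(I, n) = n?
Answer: -293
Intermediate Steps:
R(3, -9 - 1*(-2)) - 286 = (-9 - 1*(-2)) - 286 = (-9 + 2) - 286 = -7 - 286 = -293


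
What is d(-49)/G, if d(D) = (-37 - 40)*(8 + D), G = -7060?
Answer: -3157/7060 ≈ -0.44717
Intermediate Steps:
d(D) = -616 - 77*D (d(D) = -77*(8 + D) = -616 - 77*D)
d(-49)/G = (-616 - 77*(-49))/(-7060) = (-616 + 3773)*(-1/7060) = 3157*(-1/7060) = -3157/7060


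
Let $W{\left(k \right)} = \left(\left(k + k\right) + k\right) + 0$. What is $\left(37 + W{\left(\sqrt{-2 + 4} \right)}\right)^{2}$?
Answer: $1387 + 222 \sqrt{2} \approx 1701.0$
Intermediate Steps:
$W{\left(k \right)} = 3 k$ ($W{\left(k \right)} = \left(2 k + k\right) + 0 = 3 k + 0 = 3 k$)
$\left(37 + W{\left(\sqrt{-2 + 4} \right)}\right)^{2} = \left(37 + 3 \sqrt{-2 + 4}\right)^{2} = \left(37 + 3 \sqrt{2}\right)^{2}$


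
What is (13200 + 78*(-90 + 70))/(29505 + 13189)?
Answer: 5820/21347 ≈ 0.27264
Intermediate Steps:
(13200 + 78*(-90 + 70))/(29505 + 13189) = (13200 + 78*(-20))/42694 = (13200 - 1560)*(1/42694) = 11640*(1/42694) = 5820/21347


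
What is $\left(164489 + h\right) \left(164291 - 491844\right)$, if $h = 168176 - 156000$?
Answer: $-57867150745$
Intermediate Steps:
$h = 12176$
$\left(164489 + h\right) \left(164291 - 491844\right) = \left(164489 + 12176\right) \left(164291 - 491844\right) = 176665 \left(164291 - 491844\right) = 176665 \left(-327553\right) = -57867150745$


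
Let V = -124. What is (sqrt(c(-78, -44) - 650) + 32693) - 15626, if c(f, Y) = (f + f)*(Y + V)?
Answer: 17067 + sqrt(25558) ≈ 17227.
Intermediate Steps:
c(f, Y) = 2*f*(-124 + Y) (c(f, Y) = (f + f)*(Y - 124) = (2*f)*(-124 + Y) = 2*f*(-124 + Y))
(sqrt(c(-78, -44) - 650) + 32693) - 15626 = (sqrt(2*(-78)*(-124 - 44) - 650) + 32693) - 15626 = (sqrt(2*(-78)*(-168) - 650) + 32693) - 15626 = (sqrt(26208 - 650) + 32693) - 15626 = (sqrt(25558) + 32693) - 15626 = (32693 + sqrt(25558)) - 15626 = 17067 + sqrt(25558)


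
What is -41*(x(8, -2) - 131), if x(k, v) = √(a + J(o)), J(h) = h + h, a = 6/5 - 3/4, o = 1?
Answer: 5371 - 287*√5/10 ≈ 5306.8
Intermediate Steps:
a = 9/20 (a = 6*(⅕) - 3*¼ = 6/5 - ¾ = 9/20 ≈ 0.45000)
J(h) = 2*h
x(k, v) = 7*√5/10 (x(k, v) = √(9/20 + 2*1) = √(9/20 + 2) = √(49/20) = 7*√5/10)
-41*(x(8, -2) - 131) = -41*(7*√5/10 - 131) = -41*(-131 + 7*√5/10) = 5371 - 287*√5/10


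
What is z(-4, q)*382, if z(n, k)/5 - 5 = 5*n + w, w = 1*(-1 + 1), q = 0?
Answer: -28650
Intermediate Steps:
w = 0 (w = 1*0 = 0)
z(n, k) = 25 + 25*n (z(n, k) = 25 + 5*(5*n + 0) = 25 + 5*(5*n) = 25 + 25*n)
z(-4, q)*382 = (25 + 25*(-4))*382 = (25 - 100)*382 = -75*382 = -28650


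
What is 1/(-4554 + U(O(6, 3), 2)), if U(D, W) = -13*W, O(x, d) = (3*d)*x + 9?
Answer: -1/4580 ≈ -0.00021834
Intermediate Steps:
O(x, d) = 9 + 3*d*x (O(x, d) = 3*d*x + 9 = 9 + 3*d*x)
1/(-4554 + U(O(6, 3), 2)) = 1/(-4554 - 13*2) = 1/(-4554 - 26) = 1/(-4580) = -1/4580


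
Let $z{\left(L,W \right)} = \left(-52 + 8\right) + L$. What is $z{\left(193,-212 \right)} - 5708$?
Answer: $-5559$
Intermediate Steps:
$z{\left(L,W \right)} = -44 + L$
$z{\left(193,-212 \right)} - 5708 = \left(-44 + 193\right) - 5708 = 149 - 5708 = -5559$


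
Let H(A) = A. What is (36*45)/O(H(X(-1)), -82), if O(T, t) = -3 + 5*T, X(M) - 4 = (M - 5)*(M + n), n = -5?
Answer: 1620/197 ≈ 8.2233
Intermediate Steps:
X(M) = 4 + (-5 + M)² (X(M) = 4 + (M - 5)*(M - 5) = 4 + (-5 + M)*(-5 + M) = 4 + (-5 + M)²)
(36*45)/O(H(X(-1)), -82) = (36*45)/(-3 + 5*(29 + (-1)² - 10*(-1))) = 1620/(-3 + 5*(29 + 1 + 10)) = 1620/(-3 + 5*40) = 1620/(-3 + 200) = 1620/197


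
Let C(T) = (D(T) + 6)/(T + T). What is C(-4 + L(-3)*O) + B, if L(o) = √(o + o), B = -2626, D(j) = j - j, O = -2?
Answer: (-5252*√6 + 10507*I)/(2*(√6 - 2*I)) ≈ -2626.3 + 0.36742*I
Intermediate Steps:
D(j) = 0
L(o) = √2*√o (L(o) = √(2*o) = √2*√o)
C(T) = 3/T (C(T) = (0 + 6)/(T + T) = 6/((2*T)) = 6*(1/(2*T)) = 3/T)
C(-4 + L(-3)*O) + B = 3/(-4 + (√2*√(-3))*(-2)) - 2626 = 3/(-4 + (√2*(I*√3))*(-2)) - 2626 = 3/(-4 + (I*√6)*(-2)) - 2626 = 3/(-4 - 2*I*√6) - 2626 = -2626 + 3/(-4 - 2*I*√6)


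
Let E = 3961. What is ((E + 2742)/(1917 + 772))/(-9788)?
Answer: -6703/26319932 ≈ -0.00025467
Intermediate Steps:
((E + 2742)/(1917 + 772))/(-9788) = ((3961 + 2742)/(1917 + 772))/(-9788) = (6703/2689)*(-1/9788) = -6703/26319932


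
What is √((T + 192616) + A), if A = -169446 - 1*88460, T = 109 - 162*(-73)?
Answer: I*√53355 ≈ 230.99*I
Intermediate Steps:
T = 11935 (T = 109 + 11826 = 11935)
A = -257906 (A = -169446 - 88460 = -257906)
√((T + 192616) + A) = √((11935 + 192616) - 257906) = √(204551 - 257906) = √(-53355) = I*√53355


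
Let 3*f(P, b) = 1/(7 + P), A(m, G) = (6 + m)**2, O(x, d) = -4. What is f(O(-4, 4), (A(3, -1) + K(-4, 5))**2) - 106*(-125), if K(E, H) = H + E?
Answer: 119251/9 ≈ 13250.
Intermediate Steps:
K(E, H) = E + H
f(P, b) = 1/(3*(7 + P))
f(O(-4, 4), (A(3, -1) + K(-4, 5))**2) - 106*(-125) = 1/(3*(7 - 4)) - 106*(-125) = (1/3)/3 + 13250 = (1/3)*(1/3) + 13250 = 1/9 + 13250 = 119251/9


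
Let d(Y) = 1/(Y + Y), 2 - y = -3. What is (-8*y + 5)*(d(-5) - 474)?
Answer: 33187/2 ≈ 16594.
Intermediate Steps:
y = 5 (y = 2 - 1*(-3) = 2 + 3 = 5)
d(Y) = 1/(2*Y)
(-8*y + 5)*(d(-5) - 474) = (-8*5 + 5)*((½)/(-5) - 474) = (-40 + 5)*((½)*(-⅕) - 474) = -35*(-⅒ - 474) = -35*(-4741/10) = 33187/2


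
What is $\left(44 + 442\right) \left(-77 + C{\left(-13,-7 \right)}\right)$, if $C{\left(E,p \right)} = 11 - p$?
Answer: $-28674$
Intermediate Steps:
$\left(44 + 442\right) \left(-77 + C{\left(-13,-7 \right)}\right) = \left(44 + 442\right) \left(-77 + \left(11 - -7\right)\right) = 486 \left(-77 + \left(11 + 7\right)\right) = 486 \left(-77 + 18\right) = 486 \left(-59\right) = -28674$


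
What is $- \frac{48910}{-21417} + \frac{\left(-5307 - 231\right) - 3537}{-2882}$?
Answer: $\frac{30483445}{5611254} \approx 5.4326$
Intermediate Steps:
$- \frac{48910}{-21417} + \frac{\left(-5307 - 231\right) - 3537}{-2882} = \left(-48910\right) \left(- \frac{1}{21417}\right) + \left(-5538 - 3537\right) \left(- \frac{1}{2882}\right) = \frac{48910}{21417} - - \frac{825}{262} = \frac{48910}{21417} + \frac{825}{262} = \frac{30483445}{5611254}$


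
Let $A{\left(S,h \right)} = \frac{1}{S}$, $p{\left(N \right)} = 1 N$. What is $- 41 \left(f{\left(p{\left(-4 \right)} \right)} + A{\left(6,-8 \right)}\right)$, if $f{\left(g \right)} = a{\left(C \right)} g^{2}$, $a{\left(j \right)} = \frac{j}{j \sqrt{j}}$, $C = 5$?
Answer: $- \frac{41}{6} - \frac{656 \sqrt{5}}{5} \approx -300.21$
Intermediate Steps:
$p{\left(N \right)} = N$
$a{\left(j \right)} = \frac{1}{\sqrt{j}}$ ($a{\left(j \right)} = \frac{j}{j^{\frac{3}{2}}} = \frac{1}{\sqrt{j}}$)
$f{\left(g \right)} = \frac{\sqrt{5} g^{2}}{5}$ ($f{\left(g \right)} = \frac{g^{2}}{\sqrt{5}} = \frac{\sqrt{5}}{5} g^{2} = \frac{\sqrt{5} g^{2}}{5}$)
$- 41 \left(f{\left(p{\left(-4 \right)} \right)} + A{\left(6,-8 \right)}\right) = - 41 \left(\frac{\sqrt{5} \left(-4\right)^{2}}{5} + \frac{1}{6}\right) = - 41 \left(\frac{1}{5} \sqrt{5} \cdot 16 + \frac{1}{6}\right) = - 41 \left(\frac{16 \sqrt{5}}{5} + \frac{1}{6}\right) = - 41 \left(\frac{1}{6} + \frac{16 \sqrt{5}}{5}\right) = - \frac{41}{6} - \frac{656 \sqrt{5}}{5}$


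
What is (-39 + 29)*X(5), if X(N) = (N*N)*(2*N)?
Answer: -2500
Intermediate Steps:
X(N) = 2*N³ (X(N) = N²*(2*N) = 2*N³)
(-39 + 29)*X(5) = (-39 + 29)*(2*5³) = -20*125 = -10*250 = -2500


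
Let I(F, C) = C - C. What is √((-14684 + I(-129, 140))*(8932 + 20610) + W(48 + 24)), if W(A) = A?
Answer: 4*I*√27112166 ≈ 20828.0*I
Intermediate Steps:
I(F, C) = 0
√((-14684 + I(-129, 140))*(8932 + 20610) + W(48 + 24)) = √((-14684 + 0)*(8932 + 20610) + (48 + 24)) = √(-14684*29542 + 72) = √(-433794728 + 72) = √(-433794656) = 4*I*√27112166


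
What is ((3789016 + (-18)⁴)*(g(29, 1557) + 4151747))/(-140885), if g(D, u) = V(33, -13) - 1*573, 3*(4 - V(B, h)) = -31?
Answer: -9698816496296/84531 ≈ -1.1474e+8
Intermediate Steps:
V(B, h) = 43/3 (V(B, h) = 4 - ⅓*(-31) = 4 + 31/3 = 43/3)
g(D, u) = -1676/3 (g(D, u) = 43/3 - 1*573 = 43/3 - 573 = -1676/3)
((3789016 + (-18)⁴)*(g(29, 1557) + 4151747))/(-140885) = ((3789016 + (-18)⁴)*(-1676/3 + 4151747))/(-140885) = ((3789016 + 104976)*(12453565/3))*(-1/140885) = (3893992*(12453565/3))*(-1/140885) = (48494082481480/3)*(-1/140885) = -9698816496296/84531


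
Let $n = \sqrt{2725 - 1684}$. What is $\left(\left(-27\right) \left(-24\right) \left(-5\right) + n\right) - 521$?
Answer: $-3761 + \sqrt{1041} \approx -3728.7$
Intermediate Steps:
$n = \sqrt{1041} \approx 32.265$
$\left(\left(-27\right) \left(-24\right) \left(-5\right) + n\right) - 521 = \left(\left(-27\right) \left(-24\right) \left(-5\right) + \sqrt{1041}\right) - 521 = \left(648 \left(-5\right) + \sqrt{1041}\right) - 521 = \left(-3240 + \sqrt{1041}\right) - 521 = -3761 + \sqrt{1041}$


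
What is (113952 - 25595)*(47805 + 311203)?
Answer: 31720869856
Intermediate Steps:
(113952 - 25595)*(47805 + 311203) = 88357*359008 = 31720869856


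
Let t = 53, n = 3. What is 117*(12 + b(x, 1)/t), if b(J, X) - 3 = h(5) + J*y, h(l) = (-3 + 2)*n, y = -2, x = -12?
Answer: 77220/53 ≈ 1457.0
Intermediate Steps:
h(l) = -3 (h(l) = (-3 + 2)*3 = -1*3 = -3)
b(J, X) = -2*J (b(J, X) = 3 + (-3 + J*(-2)) = 3 + (-3 - 2*J) = -2*J)
117*(12 + b(x, 1)/t) = 117*(12 - 2*(-12)/53) = 117*(12 + 24*(1/53)) = 117*(12 + 24/53) = 117*(660/53) = 77220/53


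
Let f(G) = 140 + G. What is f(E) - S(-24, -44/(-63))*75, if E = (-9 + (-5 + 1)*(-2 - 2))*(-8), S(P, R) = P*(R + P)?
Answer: -293012/7 ≈ -41859.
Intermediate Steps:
S(P, R) = P*(P + R)
E = -56 (E = (-9 - 4*(-4))*(-8) = (-9 + 16)*(-8) = 7*(-8) = -56)
f(E) - S(-24, -44/(-63))*75 = (140 - 56) - (-24*(-24 - 44/(-63)))*75 = 84 - (-24*(-24 - 44*(-1/63)))*75 = 84 - (-24*(-24 + 44/63))*75 = 84 - (-24*(-1468/63))*75 = 84 - 11744*75/21 = 84 - 1*293600/7 = 84 - 293600/7 = -293012/7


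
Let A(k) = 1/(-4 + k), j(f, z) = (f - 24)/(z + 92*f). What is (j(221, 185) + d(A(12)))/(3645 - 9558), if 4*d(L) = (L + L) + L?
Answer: -67855/3882144672 ≈ -1.7479e-5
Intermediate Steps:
j(f, z) = (-24 + f)/(z + 92*f)
d(L) = 3*L/4 (d(L) = ((L + L) + L)/4 = (2*L + L)/4 = (3*L)/4 = 3*L/4)
(j(221, 185) + d(A(12)))/(3645 - 9558) = ((-24 + 221)/(185 + 92*221) + 3/(4*(-4 + 12)))/(3645 - 9558) = (197/(185 + 20332) + (¾)/8)/(-5913) = (197/20517 + (¾)*(⅛))*(-1/5913) = ((1/20517)*197 + 3/32)*(-1/5913) = (197/20517 + 3/32)*(-1/5913) = (67855/656544)*(-1/5913) = -67855/3882144672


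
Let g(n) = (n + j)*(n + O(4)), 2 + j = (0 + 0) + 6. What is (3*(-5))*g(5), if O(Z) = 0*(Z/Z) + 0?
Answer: -675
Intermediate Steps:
j = 4 (j = -2 + ((0 + 0) + 6) = -2 + (0 + 6) = -2 + 6 = 4)
O(Z) = 0 (O(Z) = 0*1 + 0 = 0 + 0 = 0)
g(n) = n*(4 + n) (g(n) = (n + 4)*(n + 0) = (4 + n)*n = n*(4 + n))
(3*(-5))*g(5) = (3*(-5))*(5*(4 + 5)) = -75*9 = -15*45 = -675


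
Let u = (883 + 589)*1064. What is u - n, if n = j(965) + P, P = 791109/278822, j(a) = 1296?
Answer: 436331102555/278822 ≈ 1.5649e+6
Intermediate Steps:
P = 791109/278822 (P = 791109*(1/278822) = 791109/278822 ≈ 2.8373)
u = 1566208 (u = 1472*1064 = 1566208)
n = 362144421/278822 (n = 1296 + 791109/278822 = 362144421/278822 ≈ 1298.8)
u - n = 1566208 - 1*362144421/278822 = 1566208 - 362144421/278822 = 436331102555/278822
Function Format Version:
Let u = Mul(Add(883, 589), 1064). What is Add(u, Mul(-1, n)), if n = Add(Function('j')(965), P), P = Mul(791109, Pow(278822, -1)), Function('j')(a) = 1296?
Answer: Rational(436331102555, 278822) ≈ 1.5649e+6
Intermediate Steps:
P = Rational(791109, 278822) (P = Mul(791109, Rational(1, 278822)) = Rational(791109, 278822) ≈ 2.8373)
u = 1566208 (u = Mul(1472, 1064) = 1566208)
n = Rational(362144421, 278822) (n = Add(1296, Rational(791109, 278822)) = Rational(362144421, 278822) ≈ 1298.8)
Add(u, Mul(-1, n)) = Add(1566208, Mul(-1, Rational(362144421, 278822))) = Add(1566208, Rational(-362144421, 278822)) = Rational(436331102555, 278822)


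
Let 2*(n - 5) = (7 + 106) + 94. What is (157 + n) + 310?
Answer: 1151/2 ≈ 575.50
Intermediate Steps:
n = 217/2 (n = 5 + ((7 + 106) + 94)/2 = 5 + (113 + 94)/2 = 5 + (1/2)*207 = 5 + 207/2 = 217/2 ≈ 108.50)
(157 + n) + 310 = (157 + 217/2) + 310 = 531/2 + 310 = 1151/2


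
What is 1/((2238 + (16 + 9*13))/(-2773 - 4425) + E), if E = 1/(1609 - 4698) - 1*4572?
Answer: -22234622/101664023001 ≈ -0.00021871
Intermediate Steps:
E = -14122909/3089 (E = 1/(-3089) - 4572 = -1/3089 - 4572 = -14122909/3089 ≈ -4572.0)
1/((2238 + (16 + 9*13))/(-2773 - 4425) + E) = 1/((2238 + (16 + 9*13))/(-2773 - 4425) - 14122909/3089) = 1/((2238 + (16 + 117))/(-7198) - 14122909/3089) = 1/((2238 + 133)*(-1/7198) - 14122909/3089) = 1/(2371*(-1/7198) - 14122909/3089) = 1/(-2371/7198 - 14122909/3089) = 1/(-101664023001/22234622) = -22234622/101664023001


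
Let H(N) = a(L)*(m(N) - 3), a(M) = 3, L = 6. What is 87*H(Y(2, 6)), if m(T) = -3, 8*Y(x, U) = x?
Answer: -1566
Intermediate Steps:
Y(x, U) = x/8
H(N) = -18 (H(N) = 3*(-3 - 3) = 3*(-6) = -18)
87*H(Y(2, 6)) = 87*(-18) = -1566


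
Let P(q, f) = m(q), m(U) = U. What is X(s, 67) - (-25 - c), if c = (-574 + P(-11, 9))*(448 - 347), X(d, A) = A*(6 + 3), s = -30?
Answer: -58457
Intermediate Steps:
P(q, f) = q
X(d, A) = 9*A (X(d, A) = A*9 = 9*A)
c = -59085 (c = (-574 - 11)*(448 - 347) = -585*101 = -59085)
X(s, 67) - (-25 - c) = 9*67 - (-25 - 1*(-59085)) = 603 - (-25 + 59085) = 603 - 1*59060 = 603 - 59060 = -58457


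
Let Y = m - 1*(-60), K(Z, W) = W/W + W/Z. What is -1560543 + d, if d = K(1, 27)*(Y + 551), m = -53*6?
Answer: -1552339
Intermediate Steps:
K(Z, W) = 1 + W/Z
m = -318
Y = -258 (Y = -318 - 1*(-60) = -318 + 60 = -258)
d = 8204 (d = ((27 + 1)/1)*(-258 + 551) = (1*28)*293 = 28*293 = 8204)
-1560543 + d = -1560543 + 8204 = -1552339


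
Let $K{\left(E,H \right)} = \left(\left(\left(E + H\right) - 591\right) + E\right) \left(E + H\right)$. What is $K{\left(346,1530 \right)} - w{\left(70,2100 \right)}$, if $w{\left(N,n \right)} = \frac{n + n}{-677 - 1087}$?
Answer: $\frac{64254926}{21} \approx 3.0598 \cdot 10^{6}$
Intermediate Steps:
$w{\left(N,n \right)} = - \frac{n}{882}$ ($w{\left(N,n \right)} = \frac{2 n}{-1764} = 2 n \left(- \frac{1}{1764}\right) = - \frac{n}{882}$)
$K{\left(E,H \right)} = \left(E + H\right) \left(-591 + H + 2 E\right)$ ($K{\left(E,H \right)} = \left(\left(-591 + E + H\right) + E\right) \left(E + H\right) = \left(-591 + H + 2 E\right) \left(E + H\right) = \left(E + H\right) \left(-591 + H + 2 E\right)$)
$K{\left(346,1530 \right)} - w{\left(70,2100 \right)} = \left(1530^{2} - 204486 - 904230 + 2 \cdot 346^{2} + 3 \cdot 346 \cdot 1530\right) - \left(- \frac{1}{882}\right) 2100 = \left(2340900 - 204486 - 904230 + 2 \cdot 119716 + 1588140\right) - - \frac{50}{21} = \left(2340900 - 204486 - 904230 + 239432 + 1588140\right) + \frac{50}{21} = 3059756 + \frac{50}{21} = \frac{64254926}{21}$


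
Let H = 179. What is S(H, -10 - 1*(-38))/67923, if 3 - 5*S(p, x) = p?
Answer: -176/339615 ≈ -0.00051823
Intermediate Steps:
S(p, x) = ⅗ - p/5
S(H, -10 - 1*(-38))/67923 = (⅗ - ⅕*179)/67923 = (⅗ - 179/5)*(1/67923) = -176/5*1/67923 = -176/339615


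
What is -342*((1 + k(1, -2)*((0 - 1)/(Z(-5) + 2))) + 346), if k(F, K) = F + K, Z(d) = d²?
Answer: -356060/3 ≈ -1.1869e+5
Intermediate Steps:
-342*((1 + k(1, -2)*((0 - 1)/(Z(-5) + 2))) + 346) = -342*((1 + (1 - 2)*((0 - 1)/((-5)² + 2))) + 346) = -342*((1 - (-1)/(25 + 2)) + 346) = -342*((1 - (-1)/27) + 346) = -342*((1 - 1*(-1/27)) + 346) = -342*((1 + 1/27) + 346) = -342*(28/27 + 346) = -342*9370/27 = -356060/3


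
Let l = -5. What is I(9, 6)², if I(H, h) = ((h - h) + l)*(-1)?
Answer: 25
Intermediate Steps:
I(H, h) = 5 (I(H, h) = ((h - h) - 5)*(-1) = (0 - 5)*(-1) = -5*(-1) = 5)
I(9, 6)² = 5² = 25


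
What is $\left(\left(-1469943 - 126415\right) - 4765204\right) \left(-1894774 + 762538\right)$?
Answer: $7202789512632$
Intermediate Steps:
$\left(\left(-1469943 - 126415\right) - 4765204\right) \left(-1894774 + 762538\right) = \left(\left(-1469943 - 126415\right) - 4765204\right) \left(-1132236\right) = \left(-1596358 - 4765204\right) \left(-1132236\right) = \left(-6361562\right) \left(-1132236\right) = 7202789512632$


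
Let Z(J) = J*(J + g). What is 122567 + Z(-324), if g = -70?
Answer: 250223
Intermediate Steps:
Z(J) = J*(-70 + J) (Z(J) = J*(J - 70) = J*(-70 + J))
122567 + Z(-324) = 122567 - 324*(-70 - 324) = 122567 - 324*(-394) = 122567 + 127656 = 250223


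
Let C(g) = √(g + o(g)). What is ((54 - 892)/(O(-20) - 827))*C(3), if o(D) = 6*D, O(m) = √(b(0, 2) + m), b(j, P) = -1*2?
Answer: 693026*√21/683951 + 838*I*√462/683951 ≈ 4.6434 + 0.026335*I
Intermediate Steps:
b(j, P) = -2
O(m) = √(-2 + m)
C(g) = √7*√g (C(g) = √(g + 6*g) = √(7*g) = √7*√g)
((54 - 892)/(O(-20) - 827))*C(3) = ((54 - 892)/(√(-2 - 20) - 827))*(√7*√3) = (-838/(√(-22) - 827))*√21 = (-838/(I*√22 - 827))*√21 = (-838/(-827 + I*√22))*√21 = -838*√21/(-827 + I*√22)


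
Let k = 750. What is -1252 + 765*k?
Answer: 572498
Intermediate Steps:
-1252 + 765*k = -1252 + 765*750 = -1252 + 573750 = 572498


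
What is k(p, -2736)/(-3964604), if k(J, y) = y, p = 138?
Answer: 684/991151 ≈ 0.00069011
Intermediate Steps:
k(p, -2736)/(-3964604) = -2736/(-3964604) = -2736*(-1/3964604) = 684/991151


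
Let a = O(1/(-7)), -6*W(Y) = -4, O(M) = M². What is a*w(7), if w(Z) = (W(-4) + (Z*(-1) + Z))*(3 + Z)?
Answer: 20/147 ≈ 0.13605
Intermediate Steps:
W(Y) = ⅔ (W(Y) = -⅙*(-4) = ⅔)
w(Z) = 2 + 2*Z/3 (w(Z) = (⅔ + (Z*(-1) + Z))*(3 + Z) = (⅔ + (-Z + Z))*(3 + Z) = (⅔ + 0)*(3 + Z) = 2*(3 + Z)/3 = 2 + 2*Z/3)
a = 1/49 (a = (1/(-7))² = (-⅐)² = 1/49 ≈ 0.020408)
a*w(7) = (2 + (⅔)*7)/49 = (2 + 14/3)/49 = (1/49)*(20/3) = 20/147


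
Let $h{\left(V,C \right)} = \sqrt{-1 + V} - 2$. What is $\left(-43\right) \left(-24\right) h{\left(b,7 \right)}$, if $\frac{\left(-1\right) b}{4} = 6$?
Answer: $-2064 + 5160 i \approx -2064.0 + 5160.0 i$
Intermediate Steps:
$b = -24$ ($b = \left(-4\right) 6 = -24$)
$h{\left(V,C \right)} = -2 + \sqrt{-1 + V}$
$\left(-43\right) \left(-24\right) h{\left(b,7 \right)} = \left(-43\right) \left(-24\right) \left(-2 + \sqrt{-1 - 24}\right) = 1032 \left(-2 + \sqrt{-25}\right) = 1032 \left(-2 + 5 i\right) = -2064 + 5160 i$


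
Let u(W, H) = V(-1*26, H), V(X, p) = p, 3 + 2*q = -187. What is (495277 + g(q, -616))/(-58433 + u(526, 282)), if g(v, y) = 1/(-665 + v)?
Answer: -376410519/44194760 ≈ -8.5171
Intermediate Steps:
q = -95 (q = -3/2 + (½)*(-187) = -3/2 - 187/2 = -95)
u(W, H) = H
(495277 + g(q, -616))/(-58433 + u(526, 282)) = (495277 + 1/(-665 - 95))/(-58433 + 282) = (495277 + 1/(-760))/(-58151) = (495277 - 1/760)*(-1/58151) = (376410519/760)*(-1/58151) = -376410519/44194760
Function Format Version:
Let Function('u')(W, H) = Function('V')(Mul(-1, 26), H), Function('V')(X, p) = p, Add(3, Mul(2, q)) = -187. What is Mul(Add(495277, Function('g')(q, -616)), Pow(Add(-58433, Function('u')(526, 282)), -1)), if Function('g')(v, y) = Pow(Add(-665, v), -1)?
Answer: Rational(-376410519, 44194760) ≈ -8.5171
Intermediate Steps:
q = -95 (q = Add(Rational(-3, 2), Mul(Rational(1, 2), -187)) = Add(Rational(-3, 2), Rational(-187, 2)) = -95)
Function('u')(W, H) = H
Mul(Add(495277, Function('g')(q, -616)), Pow(Add(-58433, Function('u')(526, 282)), -1)) = Mul(Add(495277, Pow(Add(-665, -95), -1)), Pow(Add(-58433, 282), -1)) = Mul(Add(495277, Pow(-760, -1)), Pow(-58151, -1)) = Mul(Add(495277, Rational(-1, 760)), Rational(-1, 58151)) = Mul(Rational(376410519, 760), Rational(-1, 58151)) = Rational(-376410519, 44194760)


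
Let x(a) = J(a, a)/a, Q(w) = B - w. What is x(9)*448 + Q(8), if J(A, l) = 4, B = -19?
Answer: 1549/9 ≈ 172.11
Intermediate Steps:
Q(w) = -19 - w
x(a) = 4/a
x(9)*448 + Q(8) = (4/9)*448 + (-19 - 1*8) = (4*(⅑))*448 + (-19 - 8) = (4/9)*448 - 27 = 1792/9 - 27 = 1549/9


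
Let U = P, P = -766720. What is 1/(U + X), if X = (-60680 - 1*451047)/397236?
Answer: -397236/304569297647 ≈ -1.3043e-6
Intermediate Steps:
X = -511727/397236 (X = (-60680 - 451047)*(1/397236) = -511727*1/397236 = -511727/397236 ≈ -1.2882)
U = -766720
1/(U + X) = 1/(-766720 - 511727/397236) = 1/(-304569297647/397236) = -397236/304569297647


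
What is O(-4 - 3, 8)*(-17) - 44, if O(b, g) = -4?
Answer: 24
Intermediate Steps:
O(-4 - 3, 8)*(-17) - 44 = -4*(-17) - 44 = 68 - 44 = 24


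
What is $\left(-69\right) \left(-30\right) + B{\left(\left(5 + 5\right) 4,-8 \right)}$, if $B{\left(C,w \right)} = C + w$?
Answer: $2102$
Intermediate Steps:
$\left(-69\right) \left(-30\right) + B{\left(\left(5 + 5\right) 4,-8 \right)} = \left(-69\right) \left(-30\right) - \left(8 - \left(5 + 5\right) 4\right) = 2070 + \left(10 \cdot 4 - 8\right) = 2070 + \left(40 - 8\right) = 2070 + 32 = 2102$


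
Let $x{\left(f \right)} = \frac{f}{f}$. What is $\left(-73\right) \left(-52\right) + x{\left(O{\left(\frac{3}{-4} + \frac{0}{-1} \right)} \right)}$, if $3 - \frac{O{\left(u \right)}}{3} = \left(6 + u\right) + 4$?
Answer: $3797$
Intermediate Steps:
$O{\left(u \right)} = -21 - 3 u$ ($O{\left(u \right)} = 9 - 3 \left(\left(6 + u\right) + 4\right) = 9 - 3 \left(10 + u\right) = 9 - \left(30 + 3 u\right) = -21 - 3 u$)
$x{\left(f \right)} = 1$
$\left(-73\right) \left(-52\right) + x{\left(O{\left(\frac{3}{-4} + \frac{0}{-1} \right)} \right)} = \left(-73\right) \left(-52\right) + 1 = 3796 + 1 = 3797$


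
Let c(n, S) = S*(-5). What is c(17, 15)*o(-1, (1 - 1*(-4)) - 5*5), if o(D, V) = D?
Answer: 75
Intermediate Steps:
c(n, S) = -5*S
c(17, 15)*o(-1, (1 - 1*(-4)) - 5*5) = -5*15*(-1) = -75*(-1) = 75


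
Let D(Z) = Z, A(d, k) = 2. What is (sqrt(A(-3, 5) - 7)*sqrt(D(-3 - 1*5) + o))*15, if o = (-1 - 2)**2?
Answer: 15*I*sqrt(5) ≈ 33.541*I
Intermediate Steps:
o = 9 (o = (-3)**2 = 9)
(sqrt(A(-3, 5) - 7)*sqrt(D(-3 - 1*5) + o))*15 = (sqrt(2 - 7)*sqrt((-3 - 1*5) + 9))*15 = (sqrt(-5)*sqrt((-3 - 5) + 9))*15 = ((I*sqrt(5))*sqrt(-8 + 9))*15 = ((I*sqrt(5))*sqrt(1))*15 = ((I*sqrt(5))*1)*15 = (I*sqrt(5))*15 = 15*I*sqrt(5)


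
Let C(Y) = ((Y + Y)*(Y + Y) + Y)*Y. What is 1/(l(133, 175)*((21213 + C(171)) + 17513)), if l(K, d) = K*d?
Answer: 1/467101576025 ≈ 2.1409e-12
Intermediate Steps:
C(Y) = Y*(Y + 4*Y²) (C(Y) = ((2*Y)*(2*Y) + Y)*Y = (4*Y² + Y)*Y = (Y + 4*Y²)*Y = Y*(Y + 4*Y²))
1/(l(133, 175)*((21213 + C(171)) + 17513)) = 1/(((133*175))*((21213 + 171²*(1 + 4*171)) + 17513)) = 1/(23275*((21213 + 29241*(1 + 684)) + 17513)) = 1/(23275*((21213 + 29241*685) + 17513)) = 1/(23275*((21213 + 20030085) + 17513)) = 1/(23275*(20051298 + 17513)) = (1/23275)/20068811 = (1/23275)*(1/20068811) = 1/467101576025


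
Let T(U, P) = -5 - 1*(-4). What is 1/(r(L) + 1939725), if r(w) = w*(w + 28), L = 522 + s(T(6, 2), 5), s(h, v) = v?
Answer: 1/2232210 ≈ 4.4799e-7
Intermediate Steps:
T(U, P) = -1 (T(U, P) = -5 + 4 = -1)
L = 527 (L = 522 + 5 = 527)
r(w) = w*(28 + w)
1/(r(L) + 1939725) = 1/(527*(28 + 527) + 1939725) = 1/(527*555 + 1939725) = 1/(292485 + 1939725) = 1/2232210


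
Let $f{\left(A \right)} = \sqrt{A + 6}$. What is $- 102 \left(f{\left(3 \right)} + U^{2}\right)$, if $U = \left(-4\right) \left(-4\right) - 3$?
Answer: $-17544$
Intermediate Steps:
$f{\left(A \right)} = \sqrt{6 + A}$
$U = 13$ ($U = 16 - 3 = 13$)
$- 102 \left(f{\left(3 \right)} + U^{2}\right) = - 102 \left(\sqrt{6 + 3} + 13^{2}\right) = - 102 \left(\sqrt{9} + 169\right) = - 102 \left(3 + 169\right) = \left(-102\right) 172 = -17544$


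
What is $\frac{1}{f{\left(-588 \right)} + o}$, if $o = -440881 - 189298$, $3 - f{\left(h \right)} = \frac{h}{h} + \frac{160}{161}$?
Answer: $- \frac{161}{101458657} \approx -1.5869 \cdot 10^{-6}$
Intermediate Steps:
$f{\left(h \right)} = \frac{162}{161}$ ($f{\left(h \right)} = 3 - \left(\frac{h}{h} + \frac{160}{161}\right) = 3 - \left(1 + 160 \cdot \frac{1}{161}\right) = 3 - \left(1 + \frac{160}{161}\right) = 3 - \frac{321}{161} = \frac{162}{161}$)
$o = -630179$ ($o = -440881 - 189298 = -630179$)
$\frac{1}{f{\left(-588 \right)} + o} = \frac{1}{\frac{162}{161} - 630179} = \frac{1}{- \frac{101458657}{161}} = - \frac{161}{101458657}$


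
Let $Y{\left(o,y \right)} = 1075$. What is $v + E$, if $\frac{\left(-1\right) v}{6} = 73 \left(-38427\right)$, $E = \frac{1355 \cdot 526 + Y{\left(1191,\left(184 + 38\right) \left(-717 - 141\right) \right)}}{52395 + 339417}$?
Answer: $\frac{2198199557639}{130604} \approx 1.6831 \cdot 10^{7}$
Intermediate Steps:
$E = \frac{237935}{130604}$ ($E = \frac{1355 \cdot 526 + 1075}{52395 + 339417} = \frac{712730 + 1075}{391812} = 713805 \cdot \frac{1}{391812} = \frac{237935}{130604} \approx 1.8218$)
$v = 16831026$ ($v = - 6 \cdot 73 \left(-38427\right) = \left(-6\right) \left(-2805171\right) = 16831026$)
$v + E = 16831026 + \frac{237935}{130604} = \frac{2198199557639}{130604}$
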